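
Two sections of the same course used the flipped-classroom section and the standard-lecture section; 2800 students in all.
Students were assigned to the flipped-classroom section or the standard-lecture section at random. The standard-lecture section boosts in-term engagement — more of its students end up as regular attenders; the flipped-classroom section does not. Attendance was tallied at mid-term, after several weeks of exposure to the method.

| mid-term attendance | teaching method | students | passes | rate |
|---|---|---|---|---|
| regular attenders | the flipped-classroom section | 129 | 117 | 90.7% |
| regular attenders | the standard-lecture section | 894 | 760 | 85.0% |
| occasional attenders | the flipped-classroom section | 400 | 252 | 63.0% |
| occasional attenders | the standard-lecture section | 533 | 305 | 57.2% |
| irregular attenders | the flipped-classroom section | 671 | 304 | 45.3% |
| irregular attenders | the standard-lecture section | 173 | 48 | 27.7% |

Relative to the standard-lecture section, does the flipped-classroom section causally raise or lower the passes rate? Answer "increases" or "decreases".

the flipped-classroom section is higher inside every mid-term attendance stratum but the standard-lecture section is higher in aggregate. Whether to stratify depends on how mid-term attendance relates to the teaching method.
Stratifying would compare teaching methods among students the teaching methods themselves sorted into mid-term attendance groups — a form of selection on an intermediate. The unconditioned pooled rates give the total causal effect.
Pooled: the flipped-classroom section 56.1% vs the standard-lecture section 69.6%; the standard-lecture section is higher overall.

decreases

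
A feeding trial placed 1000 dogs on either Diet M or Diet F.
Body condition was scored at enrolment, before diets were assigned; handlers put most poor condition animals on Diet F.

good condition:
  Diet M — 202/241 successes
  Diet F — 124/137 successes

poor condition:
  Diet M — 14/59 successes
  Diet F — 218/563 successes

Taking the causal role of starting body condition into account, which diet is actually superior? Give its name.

Diet F is higher inside every starting body condition stratum but Diet M is higher in aggregate. Whether to stratify depends on how starting body condition relates to the diet.
Starting body condition satisfies the back-door criterion: it is not a descendant of the diet, and it blocks the spurious path from diet to outcome. Adjusting for it (i.e., using the within-starting body condition rates) gives the causal effect.
Within each level — good condition: 83.8% vs 90.5%; poor condition: 23.7% vs 38.7% — Diet F is higher every time.

Diet F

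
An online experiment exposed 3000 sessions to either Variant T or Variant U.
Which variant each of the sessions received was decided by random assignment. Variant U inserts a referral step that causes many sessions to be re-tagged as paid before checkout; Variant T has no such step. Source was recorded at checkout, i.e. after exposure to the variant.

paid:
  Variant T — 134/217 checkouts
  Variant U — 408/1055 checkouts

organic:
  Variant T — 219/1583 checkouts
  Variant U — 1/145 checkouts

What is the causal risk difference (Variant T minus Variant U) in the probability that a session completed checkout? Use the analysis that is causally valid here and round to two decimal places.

Stratifying would compare variants among sessions the variants themselves sorted into traffic source groups — a form of selection on an intermediate. The unconditioned pooled rates give the total causal effect.
The causal difference is the pooled difference: 0.196 − 0.341 = -0.145.

-0.14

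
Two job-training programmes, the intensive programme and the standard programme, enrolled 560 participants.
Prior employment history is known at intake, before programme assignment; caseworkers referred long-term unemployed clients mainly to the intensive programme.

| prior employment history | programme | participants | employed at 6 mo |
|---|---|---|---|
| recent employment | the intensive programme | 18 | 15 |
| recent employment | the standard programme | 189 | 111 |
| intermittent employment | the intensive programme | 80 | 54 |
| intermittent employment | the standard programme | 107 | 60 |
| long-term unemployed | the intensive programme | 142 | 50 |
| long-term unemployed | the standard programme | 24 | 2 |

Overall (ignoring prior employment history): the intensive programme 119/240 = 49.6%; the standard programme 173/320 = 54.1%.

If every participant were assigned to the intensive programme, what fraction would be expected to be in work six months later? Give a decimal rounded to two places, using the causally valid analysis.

Prior employment history satisfies the back-door criterion: it is not a descendant of the programme, and it blocks the spurious path from programme to outcome. Adjusting for it (i.e., using the within-prior employment history rates) gives the causal effect.
Standardising the intensive programme to the population prior employment history mix: 0.370·15/18 + 0.334·54/80 + 0.296·50/142 = 0.638.

0.64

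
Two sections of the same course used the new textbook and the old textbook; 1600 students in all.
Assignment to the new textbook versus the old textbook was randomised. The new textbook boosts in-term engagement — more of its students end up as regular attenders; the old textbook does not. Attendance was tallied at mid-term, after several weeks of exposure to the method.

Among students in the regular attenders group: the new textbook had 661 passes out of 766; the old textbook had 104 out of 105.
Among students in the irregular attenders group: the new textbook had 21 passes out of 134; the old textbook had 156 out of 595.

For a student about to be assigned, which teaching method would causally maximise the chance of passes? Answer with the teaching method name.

Mid-term attendance is recorded after the teaching method and is itself shifted by it — it sits on the causal path from teaching method to outcome. Conditioning on a mediator would strip out part of the effect we want; the pooled comparison gives the total causal effect.
Pooled: the new textbook 75.8% vs the old textbook 37.1%; the new textbook is higher overall.

the new textbook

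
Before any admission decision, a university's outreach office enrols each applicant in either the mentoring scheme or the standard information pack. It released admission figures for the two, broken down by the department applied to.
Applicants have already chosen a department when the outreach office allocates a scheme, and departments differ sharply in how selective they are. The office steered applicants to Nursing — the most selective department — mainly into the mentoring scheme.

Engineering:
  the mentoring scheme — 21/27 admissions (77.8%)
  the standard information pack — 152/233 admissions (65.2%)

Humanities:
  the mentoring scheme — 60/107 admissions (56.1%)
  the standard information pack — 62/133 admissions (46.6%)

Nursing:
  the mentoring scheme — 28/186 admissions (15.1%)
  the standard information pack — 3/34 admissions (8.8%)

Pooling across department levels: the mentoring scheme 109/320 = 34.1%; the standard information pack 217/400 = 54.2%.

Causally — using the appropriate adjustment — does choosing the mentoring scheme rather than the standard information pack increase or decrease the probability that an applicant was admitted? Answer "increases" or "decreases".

increases

Department is set before the outreach scheme has any effect — it is not caused by the outreach scheme — and it independently drives the outcome. That makes it a confounder, so the causal comparison is within department levels.
Within each level — Engineering: 77.8% vs 65.2%; Humanities: 56.1% vs 46.6%; Nursing: 15.1% vs 8.8% — the mentoring scheme is higher every time.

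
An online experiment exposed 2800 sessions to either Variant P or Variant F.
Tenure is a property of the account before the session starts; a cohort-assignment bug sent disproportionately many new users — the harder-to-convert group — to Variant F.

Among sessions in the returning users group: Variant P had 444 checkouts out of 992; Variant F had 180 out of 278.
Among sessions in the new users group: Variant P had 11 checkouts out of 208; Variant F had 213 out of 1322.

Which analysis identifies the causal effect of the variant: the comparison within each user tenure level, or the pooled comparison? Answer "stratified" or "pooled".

stratified

Variant F is higher inside every user tenure stratum but Variant P is higher in aggregate. Whether to stratify depends on how user tenure relates to the variant.
Since user tenure is a pre-existing factor (not a product of the variant) and it affects the outcome on its own, it is a confounder. The stratified rates, not the pooled rate, identify the causal effect.
Within each level — returning users: 44.8% vs 64.7%; new users: 5.3% vs 16.1% — Variant F is higher every time.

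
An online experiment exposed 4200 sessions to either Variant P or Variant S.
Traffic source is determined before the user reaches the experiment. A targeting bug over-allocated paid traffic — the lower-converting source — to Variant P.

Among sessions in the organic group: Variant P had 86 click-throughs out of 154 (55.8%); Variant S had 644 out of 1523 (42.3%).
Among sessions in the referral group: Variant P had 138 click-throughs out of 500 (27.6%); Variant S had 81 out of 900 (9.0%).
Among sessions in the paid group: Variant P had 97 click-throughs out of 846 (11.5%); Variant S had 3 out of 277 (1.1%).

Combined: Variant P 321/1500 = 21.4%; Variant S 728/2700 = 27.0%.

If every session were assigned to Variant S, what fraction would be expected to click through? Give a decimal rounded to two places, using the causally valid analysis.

0.20

Here traffic source is a common cause — it drives both which variant a case falls under and the outcome. The crude comparison mixes populations; the stratum-specific rates are the causally relevant ones.
Standardising Variant S to the population traffic source mix: 0.399·644/1523 + 0.333·81/900 + 0.267·3/277 = 0.202.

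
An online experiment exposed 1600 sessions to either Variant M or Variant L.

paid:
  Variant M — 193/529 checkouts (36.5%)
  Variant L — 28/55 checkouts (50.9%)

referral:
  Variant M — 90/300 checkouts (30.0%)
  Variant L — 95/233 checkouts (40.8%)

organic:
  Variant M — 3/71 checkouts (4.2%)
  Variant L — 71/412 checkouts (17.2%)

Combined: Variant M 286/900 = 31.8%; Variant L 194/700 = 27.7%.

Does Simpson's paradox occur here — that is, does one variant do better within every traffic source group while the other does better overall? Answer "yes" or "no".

yes

Within each traffic source level (paid 36.5% vs 50.9%; referral 30.0% vs 40.8%; organic 4.2% vs 17.2%), Variant L has the higher rate every time. Pooled: 31.8% vs 27.7% — Variant M has the higher rate overall. The two comparisons disagree.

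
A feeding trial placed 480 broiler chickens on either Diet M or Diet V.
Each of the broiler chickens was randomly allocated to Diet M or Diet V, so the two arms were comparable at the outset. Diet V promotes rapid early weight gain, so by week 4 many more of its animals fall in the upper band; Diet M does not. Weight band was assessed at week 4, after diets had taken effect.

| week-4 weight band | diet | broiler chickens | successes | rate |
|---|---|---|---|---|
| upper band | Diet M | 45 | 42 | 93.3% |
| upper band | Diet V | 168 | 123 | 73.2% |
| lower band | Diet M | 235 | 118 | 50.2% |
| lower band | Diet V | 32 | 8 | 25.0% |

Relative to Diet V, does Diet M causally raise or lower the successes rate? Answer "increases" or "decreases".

Because the diet influences week-4 weight band, week-4 weight band is a post-treatment mediator, not a confounder. Stratifying on it would bias the estimate; the causal effect is the crude pooled difference.
Pooled: Diet M 57.1% vs Diet V 65.5%; Diet V is higher overall.

decreases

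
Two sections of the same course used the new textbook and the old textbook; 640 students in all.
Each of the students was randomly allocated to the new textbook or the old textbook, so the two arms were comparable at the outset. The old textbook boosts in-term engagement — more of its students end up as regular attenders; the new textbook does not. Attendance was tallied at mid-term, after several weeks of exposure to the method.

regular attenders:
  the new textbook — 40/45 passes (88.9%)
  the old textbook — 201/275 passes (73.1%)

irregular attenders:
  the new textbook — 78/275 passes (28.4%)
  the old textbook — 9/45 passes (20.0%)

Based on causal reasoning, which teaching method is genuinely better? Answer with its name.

The stratified and pooled comparisons disagree (the new textbook wins within each mid-term attendance; the old textbook wins overall), so the answer turns on the causal role of mid-term attendance.
The distribution of mid-term attendance is itself part of what the teaching method does — it is an intermediate outcome. Holding it fixed would remove that part of the effect; the total effect is the pooled difference.
Pooled: the new textbook 36.9% vs the old textbook 65.6%; the old textbook is higher overall.

the old textbook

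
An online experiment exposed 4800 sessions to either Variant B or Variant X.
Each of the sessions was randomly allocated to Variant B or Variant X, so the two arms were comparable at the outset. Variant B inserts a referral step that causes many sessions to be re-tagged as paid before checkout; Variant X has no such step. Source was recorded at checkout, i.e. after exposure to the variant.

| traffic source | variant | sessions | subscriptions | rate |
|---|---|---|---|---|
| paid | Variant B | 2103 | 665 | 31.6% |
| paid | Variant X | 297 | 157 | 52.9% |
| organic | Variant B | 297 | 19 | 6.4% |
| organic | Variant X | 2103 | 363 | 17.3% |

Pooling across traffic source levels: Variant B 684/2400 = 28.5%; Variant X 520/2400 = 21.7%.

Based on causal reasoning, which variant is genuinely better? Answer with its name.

Variant B

The stratified and pooled comparisons disagree (Variant X wins within each traffic source; Variant B wins overall), so the answer turns on the causal role of traffic source.
Traffic source lies on the pathway variant → traffic source → outcome, so adjusting for it blocks the indirect effect. For the total causal effect of variant, use the unadjusted pooled rates.
Pooled: Variant B 28.5% vs Variant X 21.7%; Variant B is higher overall.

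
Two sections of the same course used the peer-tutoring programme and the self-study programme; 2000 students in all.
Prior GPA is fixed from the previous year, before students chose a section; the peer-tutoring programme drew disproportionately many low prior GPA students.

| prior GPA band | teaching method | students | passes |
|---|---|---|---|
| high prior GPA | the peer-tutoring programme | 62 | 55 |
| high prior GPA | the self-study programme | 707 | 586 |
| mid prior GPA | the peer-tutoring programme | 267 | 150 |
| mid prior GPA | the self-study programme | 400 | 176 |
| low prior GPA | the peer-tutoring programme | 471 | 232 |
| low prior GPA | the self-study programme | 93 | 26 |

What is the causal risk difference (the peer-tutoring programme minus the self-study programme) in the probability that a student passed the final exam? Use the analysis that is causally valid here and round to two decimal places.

+0.12

the peer-tutoring programme is higher inside every prior GPA band stratum but the self-study programme is higher in aggregate. Whether to stratify depends on how prior GPA band relates to the teaching method.
Prior GPA band satisfies the back-door criterion: it is not a descendant of the teaching method, and it blocks the spurious path from teaching method to outcome. Adjusting for it (i.e., using the within-prior GPA band rates) gives the causal effect.
Adjusting over the population distribution of prior GPA band: 0.385·(0.887−0.829) + 0.334·(0.562−0.440) + 0.282·(0.493−0.280) = +0.123.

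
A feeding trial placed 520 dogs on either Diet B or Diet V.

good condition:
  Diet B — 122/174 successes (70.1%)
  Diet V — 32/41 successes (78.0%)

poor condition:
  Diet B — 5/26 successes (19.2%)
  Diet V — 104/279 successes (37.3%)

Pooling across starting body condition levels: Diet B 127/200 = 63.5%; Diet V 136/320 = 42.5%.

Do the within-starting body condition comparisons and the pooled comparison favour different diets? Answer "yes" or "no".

yes

Within each starting body condition level (good condition 70.1% vs 78.0%; poor condition 19.2% vs 37.3%), Diet V has the higher rate every time. Pooled: 63.5% vs 42.5% — Diet B has the higher rate overall. The two comparisons disagree.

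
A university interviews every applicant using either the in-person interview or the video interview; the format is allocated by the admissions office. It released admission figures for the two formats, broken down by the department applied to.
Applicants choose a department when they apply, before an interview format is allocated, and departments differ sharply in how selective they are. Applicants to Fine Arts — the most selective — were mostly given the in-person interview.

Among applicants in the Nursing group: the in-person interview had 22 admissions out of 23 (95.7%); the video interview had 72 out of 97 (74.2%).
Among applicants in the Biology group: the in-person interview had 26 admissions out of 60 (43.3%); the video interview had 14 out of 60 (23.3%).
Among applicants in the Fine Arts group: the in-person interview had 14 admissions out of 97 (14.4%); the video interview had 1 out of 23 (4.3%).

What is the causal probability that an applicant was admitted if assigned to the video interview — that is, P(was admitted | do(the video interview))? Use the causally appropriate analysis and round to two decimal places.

the in-person interview is higher inside every department stratum but the video interview is higher in aggregate. Whether to stratify depends on how department relates to the interview format.
Nothing the interview format does changes department; the imbalance is an allocation artefact. With department also predicting the outcome, the pooled figure is confounded, and the within-stratum comparison is the causal one.
Standardising the video interview to the population department mix: 0.333·72/97 + 0.333·14/60 + 0.333·1/23 = 0.340.

0.34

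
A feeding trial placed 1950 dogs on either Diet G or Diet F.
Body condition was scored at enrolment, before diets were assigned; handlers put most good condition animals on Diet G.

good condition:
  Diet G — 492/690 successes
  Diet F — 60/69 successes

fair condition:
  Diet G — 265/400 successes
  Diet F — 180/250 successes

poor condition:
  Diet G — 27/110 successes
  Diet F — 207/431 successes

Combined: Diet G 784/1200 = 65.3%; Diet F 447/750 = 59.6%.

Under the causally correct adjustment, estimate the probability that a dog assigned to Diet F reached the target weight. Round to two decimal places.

0.71

Diet F is higher inside every starting body condition stratum but Diet G is higher in aggregate. Whether to stratify depends on how starting body condition relates to the diet.
Nothing the diet does changes starting body condition; the imbalance is an allocation artefact. With starting body condition also predicting the outcome, the pooled figure is confounded, and the within-stratum comparison is the causal one.
Standardising Diet F to the population starting body condition mix: 0.389·60/69 + 0.333·180/250 + 0.277·207/431 = 0.712.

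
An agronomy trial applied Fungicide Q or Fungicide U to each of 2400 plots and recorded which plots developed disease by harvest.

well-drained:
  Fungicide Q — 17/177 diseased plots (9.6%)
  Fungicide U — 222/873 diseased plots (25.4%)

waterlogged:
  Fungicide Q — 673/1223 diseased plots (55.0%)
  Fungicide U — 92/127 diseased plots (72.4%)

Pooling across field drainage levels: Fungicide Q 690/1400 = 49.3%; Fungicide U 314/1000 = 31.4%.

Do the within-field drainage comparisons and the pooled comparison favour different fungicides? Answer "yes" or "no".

Within each field drainage level (well-drained 9.6% vs 25.4%; waterlogged 55.0% vs 72.4%), Fungicide Q has the lower rate every time. Pooled: 49.3% vs 31.4% — Fungicide U has the lower rate overall. The two comparisons disagree.

yes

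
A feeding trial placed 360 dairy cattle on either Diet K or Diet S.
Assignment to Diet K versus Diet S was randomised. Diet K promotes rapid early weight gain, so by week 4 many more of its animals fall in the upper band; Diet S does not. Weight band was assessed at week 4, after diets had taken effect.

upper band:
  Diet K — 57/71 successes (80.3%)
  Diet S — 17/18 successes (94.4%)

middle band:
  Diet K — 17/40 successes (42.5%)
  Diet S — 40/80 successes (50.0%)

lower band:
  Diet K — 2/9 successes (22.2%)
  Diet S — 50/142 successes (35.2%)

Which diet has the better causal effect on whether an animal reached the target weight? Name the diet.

Diet K

The week-4 weight band-specific comparison favours Diet S throughout, but the pooled figures favour Diet K. The question is whether to condition on week-4 weight band.
Week-4 weight band is recorded after the diet and is itself shifted by it — it sits on the causal path from diet to outcome. Conditioning on a mediator would strip out part of the effect we want; the pooled comparison gives the total causal effect.
Pooled: Diet K 63.3% vs Diet S 44.6%; Diet K is higher overall.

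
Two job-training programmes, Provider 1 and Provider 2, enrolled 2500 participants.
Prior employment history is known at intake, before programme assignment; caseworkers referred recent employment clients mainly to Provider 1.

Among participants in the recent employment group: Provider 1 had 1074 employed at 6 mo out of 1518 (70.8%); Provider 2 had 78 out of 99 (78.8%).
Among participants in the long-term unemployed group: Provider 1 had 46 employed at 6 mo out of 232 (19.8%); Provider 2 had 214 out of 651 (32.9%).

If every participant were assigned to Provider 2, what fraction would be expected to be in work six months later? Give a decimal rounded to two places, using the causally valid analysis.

The prior employment history-specific comparison favours Provider 2 throughout, but the pooled figures favour Provider 1. The question is whether to condition on prior employment history.
Prior employment history satisfies the back-door criterion: it is not a descendant of the programme, and it blocks the spurious path from programme to outcome. Adjusting for it (i.e., using the within-prior employment history rates) gives the causal effect.
Standardising Provider 2 to the population prior employment history mix: 0.647·78/99 + 0.353·214/651 = 0.626.

0.63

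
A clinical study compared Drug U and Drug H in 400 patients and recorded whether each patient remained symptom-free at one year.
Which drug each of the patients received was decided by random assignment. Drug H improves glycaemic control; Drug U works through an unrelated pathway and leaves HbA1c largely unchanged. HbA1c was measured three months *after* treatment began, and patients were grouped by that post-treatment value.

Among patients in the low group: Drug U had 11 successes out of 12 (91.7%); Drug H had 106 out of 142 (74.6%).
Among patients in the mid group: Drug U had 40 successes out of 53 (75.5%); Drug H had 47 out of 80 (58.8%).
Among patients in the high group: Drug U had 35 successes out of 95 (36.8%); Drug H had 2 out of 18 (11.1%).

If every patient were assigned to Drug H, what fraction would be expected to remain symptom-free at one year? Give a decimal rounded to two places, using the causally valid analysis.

0.65

Because the drug influences HbA1c, HbA1c is a post-treatment mediator, not a confounder. Stratifying on it would bias the estimate; the causal effect is the crude pooled difference.
So P(outcome | do(Drug H)) is just the pooled rate for Drug H: 155/240 = 0.646.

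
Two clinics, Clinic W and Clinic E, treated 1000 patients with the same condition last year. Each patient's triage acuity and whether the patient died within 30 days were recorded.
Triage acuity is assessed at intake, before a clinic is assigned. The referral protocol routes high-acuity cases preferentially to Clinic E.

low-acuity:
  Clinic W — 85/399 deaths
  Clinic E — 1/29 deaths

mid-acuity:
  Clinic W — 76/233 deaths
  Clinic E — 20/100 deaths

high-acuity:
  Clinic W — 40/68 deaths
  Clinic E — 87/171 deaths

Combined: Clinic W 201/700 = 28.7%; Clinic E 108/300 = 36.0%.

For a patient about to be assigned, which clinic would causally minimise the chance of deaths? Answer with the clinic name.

Clinic E

The stratified and pooled comparisons disagree (Clinic E wins within each triage acuity; Clinic W wins overall), so the answer turns on the causal role of triage acuity.
The imbalance in triage acuity arose from how patients were allocated, not from anything the clinic did; and triage acuity independently affects the outcome. The pooled gap is confounded — condition on triage acuity.
Within each level — low-acuity: 21.3% vs 3.4%; mid-acuity: 32.6% vs 20.0%; high-acuity: 58.8% vs 50.9% — Clinic E is lower every time.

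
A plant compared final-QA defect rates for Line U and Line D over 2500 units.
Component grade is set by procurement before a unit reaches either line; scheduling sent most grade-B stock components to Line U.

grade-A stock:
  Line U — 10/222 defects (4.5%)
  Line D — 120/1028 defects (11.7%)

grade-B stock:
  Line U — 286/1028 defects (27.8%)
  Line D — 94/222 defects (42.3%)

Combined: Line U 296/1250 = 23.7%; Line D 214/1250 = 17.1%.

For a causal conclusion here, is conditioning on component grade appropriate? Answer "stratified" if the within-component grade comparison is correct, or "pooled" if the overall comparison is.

stratified

The component grade-specific comparison favours Line U throughout, but the pooled figures favour Line D. The question is whether to condition on component grade.
Nothing the line does changes component grade; the imbalance is an allocation artefact. With component grade also predicting the outcome, the pooled figure is confounded, and the within-stratum comparison is the causal one.
Within each level — grade-A stock: 4.5% vs 11.7%; grade-B stock: 27.8% vs 42.3% — Line U is lower every time.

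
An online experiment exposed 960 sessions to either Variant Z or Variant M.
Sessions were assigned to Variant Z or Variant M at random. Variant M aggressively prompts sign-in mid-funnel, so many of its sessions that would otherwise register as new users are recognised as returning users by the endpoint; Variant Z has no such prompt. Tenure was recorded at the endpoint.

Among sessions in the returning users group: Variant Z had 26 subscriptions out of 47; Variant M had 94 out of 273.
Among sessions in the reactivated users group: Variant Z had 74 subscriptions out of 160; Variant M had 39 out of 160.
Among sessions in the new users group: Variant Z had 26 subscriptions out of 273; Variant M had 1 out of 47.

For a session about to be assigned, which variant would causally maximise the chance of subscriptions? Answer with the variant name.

Variant M

Variant Z is higher inside every user tenure stratum but Variant M is higher in aggregate. Whether to stratify depends on how user tenure relates to the variant.
User tenure is recorded after the variant and is itself shifted by it — it sits on the causal path from variant to outcome. Conditioning on a mediator would strip out part of the effect we want; the pooled comparison gives the total causal effect.
Pooled: Variant Z 26.2% vs Variant M 27.9%; Variant M is higher overall.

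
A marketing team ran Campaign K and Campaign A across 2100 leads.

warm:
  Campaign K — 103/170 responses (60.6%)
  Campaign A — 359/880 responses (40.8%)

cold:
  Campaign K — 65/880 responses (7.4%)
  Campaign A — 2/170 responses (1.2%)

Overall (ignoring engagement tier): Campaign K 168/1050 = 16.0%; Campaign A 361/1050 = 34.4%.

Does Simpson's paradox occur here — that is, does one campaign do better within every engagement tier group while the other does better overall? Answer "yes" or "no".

yes

Within each engagement tier level (warm 60.6% vs 40.8%; cold 7.4% vs 1.2%), Campaign K has the higher rate every time. Pooled: 16.0% vs 34.4% — Campaign A has the higher rate overall. The two comparisons disagree.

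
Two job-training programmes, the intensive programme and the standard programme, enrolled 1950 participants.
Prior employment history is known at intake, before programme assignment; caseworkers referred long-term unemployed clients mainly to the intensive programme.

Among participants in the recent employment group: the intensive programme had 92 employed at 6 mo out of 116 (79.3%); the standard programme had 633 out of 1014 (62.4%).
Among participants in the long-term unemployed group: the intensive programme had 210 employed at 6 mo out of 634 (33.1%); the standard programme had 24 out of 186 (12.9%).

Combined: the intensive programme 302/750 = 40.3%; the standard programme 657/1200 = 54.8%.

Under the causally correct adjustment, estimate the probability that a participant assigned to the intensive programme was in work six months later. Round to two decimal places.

Nothing the programme does changes prior employment history; the imbalance is an allocation artefact. With prior employment history also predicting the outcome, the pooled figure is confounded, and the within-stratum comparison is the causal one.
Standardising the intensive programme to the population prior employment history mix: 0.579·92/116 + 0.421·210/634 = 0.599.

0.60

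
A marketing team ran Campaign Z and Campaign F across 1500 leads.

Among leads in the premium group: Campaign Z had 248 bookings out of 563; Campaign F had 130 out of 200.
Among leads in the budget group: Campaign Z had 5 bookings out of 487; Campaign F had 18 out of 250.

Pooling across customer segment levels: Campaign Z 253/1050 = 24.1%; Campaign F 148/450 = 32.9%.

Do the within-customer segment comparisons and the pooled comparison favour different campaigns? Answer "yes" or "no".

no

Within each customer segment level (premium 44.0% vs 65.0%; budget 1.0% vs 7.2%), Campaign F has the higher rate every time. Pooled: 24.1% vs 32.9% — Campaign F has the higher rate overall. They agree.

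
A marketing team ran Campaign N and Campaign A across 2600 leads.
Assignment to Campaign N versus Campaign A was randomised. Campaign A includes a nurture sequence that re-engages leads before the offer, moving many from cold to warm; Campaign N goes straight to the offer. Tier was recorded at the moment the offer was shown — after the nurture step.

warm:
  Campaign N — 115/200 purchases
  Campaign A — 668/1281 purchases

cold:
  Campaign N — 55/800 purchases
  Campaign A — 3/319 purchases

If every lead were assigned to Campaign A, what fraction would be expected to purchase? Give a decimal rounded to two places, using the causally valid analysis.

The distribution of engagement tier is itself part of what the campaign does — it is an intermediate outcome. Holding it fixed would remove that part of the effect; the total effect is the pooled difference.
So P(outcome | do(Campaign A)) is just the pooled rate for Campaign A: 671/1600 = 0.419.

0.42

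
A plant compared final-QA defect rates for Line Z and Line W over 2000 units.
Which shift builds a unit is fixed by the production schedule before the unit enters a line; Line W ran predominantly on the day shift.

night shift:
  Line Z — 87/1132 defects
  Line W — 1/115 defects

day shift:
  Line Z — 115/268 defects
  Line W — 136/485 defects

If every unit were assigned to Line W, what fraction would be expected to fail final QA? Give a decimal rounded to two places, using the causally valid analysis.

The stratified and pooled comparisons disagree (Line W wins within each shift; Line Z wins overall), so the answer turns on the causal role of shift.
Shift is set before the line has any effect — it is not caused by the line — and it independently drives the outcome. That makes it a confounder, so the causal comparison is within shift levels.
Standardising Line W to the population shift mix: 0.624·1/115 + 0.377·136/485 = 0.111.

0.11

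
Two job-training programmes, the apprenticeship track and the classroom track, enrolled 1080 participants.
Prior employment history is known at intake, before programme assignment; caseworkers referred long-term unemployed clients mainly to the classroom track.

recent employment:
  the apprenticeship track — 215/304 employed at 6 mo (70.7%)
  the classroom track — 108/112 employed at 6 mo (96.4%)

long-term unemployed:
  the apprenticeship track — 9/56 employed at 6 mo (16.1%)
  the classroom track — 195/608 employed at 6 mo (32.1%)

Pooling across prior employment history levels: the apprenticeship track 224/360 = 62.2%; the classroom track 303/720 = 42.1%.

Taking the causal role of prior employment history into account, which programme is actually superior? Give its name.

Prior employment history differs across programmes for reasons unrelated to any effect of the programme itself, and it separately predicts the outcome — a classic confounder. We must compare within prior employment history levels.
Within each level — recent employment: 70.7% vs 96.4%; long-term unemployed: 16.1% vs 32.1% — the classroom track is higher every time.

the classroom track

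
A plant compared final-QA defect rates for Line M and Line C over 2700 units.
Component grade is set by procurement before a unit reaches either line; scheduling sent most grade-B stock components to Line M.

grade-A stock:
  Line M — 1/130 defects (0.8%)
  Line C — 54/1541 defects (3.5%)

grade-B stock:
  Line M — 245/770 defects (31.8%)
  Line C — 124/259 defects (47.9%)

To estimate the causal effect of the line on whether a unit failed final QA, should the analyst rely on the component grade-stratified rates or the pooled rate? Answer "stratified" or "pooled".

Within every component grade level Line M has the lower rate, yet pooled Line C does — Simpson's reversal.
Component grade is set before the line has any effect — it is not caused by the line — and it independently drives the outcome. That makes it a confounder, so the causal comparison is within component grade levels.
Within each level — grade-A stock: 0.8% vs 3.5%; grade-B stock: 31.8% vs 47.9% — Line M is lower every time.

stratified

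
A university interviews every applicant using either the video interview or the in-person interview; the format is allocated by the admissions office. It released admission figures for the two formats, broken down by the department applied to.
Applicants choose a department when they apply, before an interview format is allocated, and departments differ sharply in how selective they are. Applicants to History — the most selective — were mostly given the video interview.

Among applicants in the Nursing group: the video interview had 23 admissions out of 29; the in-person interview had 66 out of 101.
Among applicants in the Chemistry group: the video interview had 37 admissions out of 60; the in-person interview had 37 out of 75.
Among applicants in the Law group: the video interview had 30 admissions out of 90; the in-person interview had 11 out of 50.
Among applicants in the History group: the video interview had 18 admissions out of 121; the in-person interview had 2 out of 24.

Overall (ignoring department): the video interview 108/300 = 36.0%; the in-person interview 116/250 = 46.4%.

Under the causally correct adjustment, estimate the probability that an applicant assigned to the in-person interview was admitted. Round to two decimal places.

The imbalance in department arose from how applicants were allocated, not from anything the interview format did; and department independently affects the outcome. The pooled gap is confounded — condition on department.
Standardising the in-person interview to the population department mix: 0.236·66/101 + 0.245·37/75 + 0.255·11/50 + 0.264·2/24 = 0.354.

0.35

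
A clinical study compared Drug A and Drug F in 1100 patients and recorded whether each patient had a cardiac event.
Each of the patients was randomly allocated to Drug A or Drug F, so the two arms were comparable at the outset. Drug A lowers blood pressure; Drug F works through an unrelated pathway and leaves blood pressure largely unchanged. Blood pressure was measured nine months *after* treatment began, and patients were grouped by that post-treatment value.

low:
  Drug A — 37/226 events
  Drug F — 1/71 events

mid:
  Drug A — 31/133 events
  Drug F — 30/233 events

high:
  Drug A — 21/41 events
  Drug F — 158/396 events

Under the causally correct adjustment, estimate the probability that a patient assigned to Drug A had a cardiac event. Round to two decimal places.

0.22

The distribution of blood pressure is itself part of what the drug does — it is an intermediate outcome. Holding it fixed would remove that part of the effect; the total effect is the pooled difference.
So P(outcome | do(Drug A)) is just the pooled rate for Drug A: 89/400 = 0.223.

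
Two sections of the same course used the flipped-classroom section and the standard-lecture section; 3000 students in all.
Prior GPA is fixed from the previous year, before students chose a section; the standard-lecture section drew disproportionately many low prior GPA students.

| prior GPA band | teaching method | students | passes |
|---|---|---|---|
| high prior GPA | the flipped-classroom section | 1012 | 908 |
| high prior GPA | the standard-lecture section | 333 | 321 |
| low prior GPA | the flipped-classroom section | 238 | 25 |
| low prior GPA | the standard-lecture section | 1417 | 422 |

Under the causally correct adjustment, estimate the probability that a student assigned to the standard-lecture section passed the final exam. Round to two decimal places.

The stratified and pooled comparisons disagree (the standard-lecture section wins within each prior GPA band; the flipped-classroom section wins overall), so the answer turns on the causal role of prior GPA band.
Here prior GPA band is a common cause — it drives both which teaching method a case falls under and the outcome. The crude comparison mixes populations; the stratum-specific rates are the causally relevant ones.
Standardising the standard-lecture section to the population prior GPA band mix: 0.448·321/333 + 0.552·422/1417 = 0.596.

0.60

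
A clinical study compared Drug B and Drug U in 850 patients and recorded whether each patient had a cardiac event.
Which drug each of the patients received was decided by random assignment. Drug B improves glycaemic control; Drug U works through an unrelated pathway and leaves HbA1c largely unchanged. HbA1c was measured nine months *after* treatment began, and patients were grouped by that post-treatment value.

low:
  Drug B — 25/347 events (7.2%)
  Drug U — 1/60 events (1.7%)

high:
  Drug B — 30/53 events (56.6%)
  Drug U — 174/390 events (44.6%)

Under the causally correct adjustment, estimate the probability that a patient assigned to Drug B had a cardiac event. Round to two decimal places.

0.14

The stratified and pooled comparisons disagree (Drug U wins within each HbA1c; Drug B wins overall), so the answer turns on the causal role of HbA1c.
HbA1c here is a post-treatment variable shaped by the drug; conditioning on it would introduce bias rather than remove it. The overall comparison is the causal one.
So P(outcome | do(Drug B)) is just the pooled rate for Drug B: 55/400 = 0.138.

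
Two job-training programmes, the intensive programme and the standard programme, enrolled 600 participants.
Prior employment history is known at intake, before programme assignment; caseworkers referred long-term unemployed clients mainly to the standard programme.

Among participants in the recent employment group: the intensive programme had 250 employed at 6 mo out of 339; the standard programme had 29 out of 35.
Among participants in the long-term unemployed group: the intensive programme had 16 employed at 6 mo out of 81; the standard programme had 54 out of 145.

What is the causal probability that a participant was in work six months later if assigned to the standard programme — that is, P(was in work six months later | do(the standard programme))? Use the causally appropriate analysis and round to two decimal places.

0.66

the standard programme is higher inside every prior employment history stratum but the intensive programme is higher in aggregate. Whether to stratify depends on how prior employment history relates to the programme.
Here prior employment history is a common cause — it drives both which programme a case falls under and the outcome. The crude comparison mixes populations; the stratum-specific rates are the causally relevant ones.
Standardising the standard programme to the population prior employment history mix: 0.623·29/35 + 0.377·54/145 = 0.657.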